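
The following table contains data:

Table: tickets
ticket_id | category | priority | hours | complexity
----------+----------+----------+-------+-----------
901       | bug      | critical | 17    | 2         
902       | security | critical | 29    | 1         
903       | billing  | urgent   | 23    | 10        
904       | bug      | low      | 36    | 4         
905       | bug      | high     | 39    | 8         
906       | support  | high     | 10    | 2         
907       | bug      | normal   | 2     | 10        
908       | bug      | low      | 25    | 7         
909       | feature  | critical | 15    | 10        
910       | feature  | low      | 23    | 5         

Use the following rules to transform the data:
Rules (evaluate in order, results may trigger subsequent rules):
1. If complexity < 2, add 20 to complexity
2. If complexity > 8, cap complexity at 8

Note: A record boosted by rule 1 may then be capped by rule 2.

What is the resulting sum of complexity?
60

Step 1: Apply rule 1 to records with complexity < 2
  - 1 records get bonus of 20
  - Of these, 1 records then exceed 8 and get capped
Step 2: Apply rule 2 to records with complexity > 8
  - 3 records (original) are capped
Step 3: Calculate final sum = 60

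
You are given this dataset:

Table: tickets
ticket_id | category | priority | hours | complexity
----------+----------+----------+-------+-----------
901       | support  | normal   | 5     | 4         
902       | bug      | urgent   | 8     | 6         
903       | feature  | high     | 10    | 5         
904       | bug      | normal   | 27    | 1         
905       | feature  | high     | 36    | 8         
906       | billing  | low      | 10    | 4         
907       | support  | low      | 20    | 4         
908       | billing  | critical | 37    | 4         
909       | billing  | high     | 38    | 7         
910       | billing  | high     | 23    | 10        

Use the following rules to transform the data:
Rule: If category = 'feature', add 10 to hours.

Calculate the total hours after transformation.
234

Step 1: Count records where category = 'feature': 2
Step 2: Total bonus added: 2 × 10 = 20
Step 3: Original sum of hours: 214
Step 4: Final sum = 214 + 20 = 234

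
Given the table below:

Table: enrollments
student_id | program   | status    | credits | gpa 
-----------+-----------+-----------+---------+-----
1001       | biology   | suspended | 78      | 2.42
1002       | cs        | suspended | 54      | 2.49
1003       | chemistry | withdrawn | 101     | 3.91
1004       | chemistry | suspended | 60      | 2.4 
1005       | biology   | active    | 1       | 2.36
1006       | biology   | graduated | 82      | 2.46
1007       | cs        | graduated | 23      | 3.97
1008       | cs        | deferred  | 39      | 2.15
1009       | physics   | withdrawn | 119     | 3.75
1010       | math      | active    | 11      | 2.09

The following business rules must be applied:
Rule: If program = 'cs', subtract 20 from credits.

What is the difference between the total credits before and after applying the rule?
60

Step 1: Original sum of credits = 568
Step 2: 3 records have program = 'cs'
Step 3: Each affected record changes by -20
Step 4: Total change = 3 × -20 = -60
Step 5: New sum = 568 + -60 = 508
Step 6: Difference = |508 - 568| = 60
        (Sum decreased by 60)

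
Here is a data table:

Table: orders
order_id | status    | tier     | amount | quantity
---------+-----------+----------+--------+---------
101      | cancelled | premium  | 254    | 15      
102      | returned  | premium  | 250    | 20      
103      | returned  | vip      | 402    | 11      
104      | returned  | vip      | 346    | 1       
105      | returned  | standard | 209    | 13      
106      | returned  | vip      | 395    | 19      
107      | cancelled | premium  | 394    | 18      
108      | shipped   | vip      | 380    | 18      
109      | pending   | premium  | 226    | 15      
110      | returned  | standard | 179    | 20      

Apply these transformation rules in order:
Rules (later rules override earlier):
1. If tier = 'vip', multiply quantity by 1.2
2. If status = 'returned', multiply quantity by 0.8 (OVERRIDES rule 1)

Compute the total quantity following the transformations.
136.8

Step 1: Rule 2 takes priority for records with status = 'returned'
  - 6 records: 84 × 0.8 = 67.2
Step 2: Rule 1 applies to remaining records with tier = 'vip'
  - 1 records: 18 × 1.2 = 21.6
Step 3: Other records unchanged: 48
Step 4: Final sum = 67.2 + 21.6 + 48 = 136.8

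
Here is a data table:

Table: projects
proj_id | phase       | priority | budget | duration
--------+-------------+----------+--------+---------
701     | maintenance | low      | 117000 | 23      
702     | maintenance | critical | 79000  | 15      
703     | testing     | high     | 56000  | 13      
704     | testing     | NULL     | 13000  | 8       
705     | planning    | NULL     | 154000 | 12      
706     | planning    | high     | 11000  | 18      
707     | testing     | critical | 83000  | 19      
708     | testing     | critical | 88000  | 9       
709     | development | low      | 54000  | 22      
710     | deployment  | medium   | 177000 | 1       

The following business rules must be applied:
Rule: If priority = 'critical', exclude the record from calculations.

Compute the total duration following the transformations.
97

Step 1: Identify records where priority = 'critical'
Step 2: The excluded records sum to 43
Step 3: Original total duration = 140
Step 4: Remaining total = 140 - 43 = 97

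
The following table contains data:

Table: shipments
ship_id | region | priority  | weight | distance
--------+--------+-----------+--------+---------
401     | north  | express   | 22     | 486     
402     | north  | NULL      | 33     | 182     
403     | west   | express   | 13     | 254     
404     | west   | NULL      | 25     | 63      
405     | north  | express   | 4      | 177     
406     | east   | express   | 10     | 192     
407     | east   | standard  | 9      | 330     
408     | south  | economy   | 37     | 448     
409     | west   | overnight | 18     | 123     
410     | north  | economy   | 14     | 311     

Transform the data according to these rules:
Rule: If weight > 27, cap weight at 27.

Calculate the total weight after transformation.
169

Step 1: 2 records have weight > 27
Step 2: These records originally summed to 70
Step 3: After capping: 2 × 27 = 54
Step 4: Unaffected records sum: 115
Step 5: Final sum = 54 + 115 = 169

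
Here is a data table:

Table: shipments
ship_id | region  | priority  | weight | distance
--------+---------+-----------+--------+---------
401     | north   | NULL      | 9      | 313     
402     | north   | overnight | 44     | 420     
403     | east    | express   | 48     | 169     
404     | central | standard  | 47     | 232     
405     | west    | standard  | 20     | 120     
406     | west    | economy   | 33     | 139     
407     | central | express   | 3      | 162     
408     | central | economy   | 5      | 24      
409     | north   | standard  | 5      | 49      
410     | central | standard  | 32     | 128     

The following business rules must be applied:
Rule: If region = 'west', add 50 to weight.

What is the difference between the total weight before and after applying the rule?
100

Step 1: Original sum of weight = 246
Step 2: 2 records have region = 'west'
Step 3: Each affected record changes by 50
Step 4: Total change = 2 × 50 = 100
Step 5: New sum = 246 + 100 = 346
Step 6: Difference = |346 - 246| = 100
        (Sum increased by 100)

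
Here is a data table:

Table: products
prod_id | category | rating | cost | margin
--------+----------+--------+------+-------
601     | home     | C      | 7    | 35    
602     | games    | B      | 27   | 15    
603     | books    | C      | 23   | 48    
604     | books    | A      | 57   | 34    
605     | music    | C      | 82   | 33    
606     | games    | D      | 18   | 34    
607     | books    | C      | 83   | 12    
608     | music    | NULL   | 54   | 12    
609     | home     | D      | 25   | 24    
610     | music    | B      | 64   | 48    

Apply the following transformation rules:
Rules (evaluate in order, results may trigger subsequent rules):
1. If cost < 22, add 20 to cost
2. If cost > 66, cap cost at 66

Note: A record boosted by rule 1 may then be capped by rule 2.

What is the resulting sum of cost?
447

Step 1: Apply rule 1 to records with cost < 22
  - 2 records get bonus of 20
  - Of these, 0 records then exceed 66 and get capped
Step 2: Apply rule 2 to records with cost > 66
  - 2 records (original) are capped
Step 3: Calculate final sum = 447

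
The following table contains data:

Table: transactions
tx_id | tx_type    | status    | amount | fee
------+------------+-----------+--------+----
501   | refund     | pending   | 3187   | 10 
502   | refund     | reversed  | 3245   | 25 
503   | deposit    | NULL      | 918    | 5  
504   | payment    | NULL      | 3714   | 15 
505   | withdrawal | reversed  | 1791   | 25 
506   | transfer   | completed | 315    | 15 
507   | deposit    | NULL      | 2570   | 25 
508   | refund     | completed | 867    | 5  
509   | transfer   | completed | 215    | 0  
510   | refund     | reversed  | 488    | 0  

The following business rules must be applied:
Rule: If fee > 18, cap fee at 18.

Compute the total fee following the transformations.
104

Step 1: 3 records have fee > 18
Step 2: These records originally summed to 75
Step 3: After capping: 3 × 18 = 54
Step 4: Unaffected records sum: 50
Step 5: Final sum = 54 + 50 = 104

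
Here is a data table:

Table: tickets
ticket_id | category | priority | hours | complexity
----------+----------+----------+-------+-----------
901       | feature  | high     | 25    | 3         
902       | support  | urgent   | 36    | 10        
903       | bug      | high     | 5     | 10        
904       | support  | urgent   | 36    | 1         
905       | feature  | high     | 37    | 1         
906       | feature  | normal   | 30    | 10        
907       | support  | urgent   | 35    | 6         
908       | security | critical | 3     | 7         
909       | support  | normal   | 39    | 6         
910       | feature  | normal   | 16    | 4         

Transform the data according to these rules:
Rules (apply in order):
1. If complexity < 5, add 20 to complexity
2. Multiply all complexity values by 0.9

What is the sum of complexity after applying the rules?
124.2

Step 1: Apply Rule 1 - Add 20 to records with complexity < 5
  - 4 records affected: 9 + (4 × 20) = 89
  - Unaffected records: 49
  - Sum after Rule 1: 138
Step 2: Apply Rule 2 - Multiply all by 0.9
  - 138 × 0.9 = 124.2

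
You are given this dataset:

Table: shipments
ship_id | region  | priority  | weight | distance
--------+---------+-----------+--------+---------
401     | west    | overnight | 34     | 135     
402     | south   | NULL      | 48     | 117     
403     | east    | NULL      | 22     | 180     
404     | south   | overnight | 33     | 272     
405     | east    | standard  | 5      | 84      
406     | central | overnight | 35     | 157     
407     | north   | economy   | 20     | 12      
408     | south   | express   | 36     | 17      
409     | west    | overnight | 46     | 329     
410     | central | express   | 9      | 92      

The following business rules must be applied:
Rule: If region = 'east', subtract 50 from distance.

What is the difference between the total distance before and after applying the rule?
100

Step 1: Original sum of distance = 1395
Step 2: 2 records have region = 'east'
Step 3: Each affected record changes by -50
Step 4: Total change = 2 × -50 = -100
Step 5: New sum = 1395 + -100 = 1295
Step 6: Difference = |1295 - 1395| = 100
        (Sum decreased by 100)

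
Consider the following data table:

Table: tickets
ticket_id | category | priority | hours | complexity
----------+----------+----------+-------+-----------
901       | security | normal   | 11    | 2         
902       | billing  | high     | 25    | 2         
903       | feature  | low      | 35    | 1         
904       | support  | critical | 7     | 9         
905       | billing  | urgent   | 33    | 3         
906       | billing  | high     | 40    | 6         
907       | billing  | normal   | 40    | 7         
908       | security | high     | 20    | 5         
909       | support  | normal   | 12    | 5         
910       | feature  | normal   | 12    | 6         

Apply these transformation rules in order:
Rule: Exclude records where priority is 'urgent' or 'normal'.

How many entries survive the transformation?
5

Step 1: Count records to exclude
  - 1 (urgent) + 4 (normal) = 5 records
Step 2: Total records: 10
Step 3: Remaining = 10 - 5 = 5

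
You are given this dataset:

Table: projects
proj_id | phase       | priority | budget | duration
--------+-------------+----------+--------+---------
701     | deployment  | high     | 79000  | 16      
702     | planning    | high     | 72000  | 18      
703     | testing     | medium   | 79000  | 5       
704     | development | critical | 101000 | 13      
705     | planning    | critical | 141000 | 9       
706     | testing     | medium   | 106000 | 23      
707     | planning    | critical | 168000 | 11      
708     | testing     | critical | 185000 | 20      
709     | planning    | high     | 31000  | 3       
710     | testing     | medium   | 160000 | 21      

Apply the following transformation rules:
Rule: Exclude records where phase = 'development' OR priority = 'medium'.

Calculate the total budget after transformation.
676000

Step 1: Find records where phase = 'development' OR priority = 'medium'
Step 2: 4 records match, summing to 446000
Step 3: Original sum: 1122000
Step 4: Remaining sum = 1122000 - 446000 = 676000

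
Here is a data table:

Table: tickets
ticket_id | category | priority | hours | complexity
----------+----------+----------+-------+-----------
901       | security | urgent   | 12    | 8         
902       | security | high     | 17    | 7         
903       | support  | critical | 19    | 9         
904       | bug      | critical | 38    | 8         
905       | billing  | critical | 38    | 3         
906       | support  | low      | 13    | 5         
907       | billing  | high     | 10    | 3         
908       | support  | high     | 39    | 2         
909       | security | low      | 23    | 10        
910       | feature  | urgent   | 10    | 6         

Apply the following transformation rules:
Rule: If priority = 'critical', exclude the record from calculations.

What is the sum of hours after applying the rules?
124

Step 1: Identify records where priority = 'critical'
Step 2: The excluded records sum to 95
Step 3: Original total hours = 219
Step 4: Remaining total = 219 - 95 = 124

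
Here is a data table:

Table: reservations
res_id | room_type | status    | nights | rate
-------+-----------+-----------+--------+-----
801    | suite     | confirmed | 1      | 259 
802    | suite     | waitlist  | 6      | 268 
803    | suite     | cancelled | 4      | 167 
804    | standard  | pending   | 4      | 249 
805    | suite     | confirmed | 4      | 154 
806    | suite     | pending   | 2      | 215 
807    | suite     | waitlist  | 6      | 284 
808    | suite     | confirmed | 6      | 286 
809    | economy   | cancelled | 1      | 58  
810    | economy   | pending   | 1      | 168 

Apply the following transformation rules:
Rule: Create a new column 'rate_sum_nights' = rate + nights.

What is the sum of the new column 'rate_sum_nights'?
2143

Step 1: For each record, compute rate + nights
Example calculations:
  259 + 1 = 260
  268 + 6 = 274
  167 + 4 = 171
  ...
Step 2: Sum all derived values
Step 3: Total = 2143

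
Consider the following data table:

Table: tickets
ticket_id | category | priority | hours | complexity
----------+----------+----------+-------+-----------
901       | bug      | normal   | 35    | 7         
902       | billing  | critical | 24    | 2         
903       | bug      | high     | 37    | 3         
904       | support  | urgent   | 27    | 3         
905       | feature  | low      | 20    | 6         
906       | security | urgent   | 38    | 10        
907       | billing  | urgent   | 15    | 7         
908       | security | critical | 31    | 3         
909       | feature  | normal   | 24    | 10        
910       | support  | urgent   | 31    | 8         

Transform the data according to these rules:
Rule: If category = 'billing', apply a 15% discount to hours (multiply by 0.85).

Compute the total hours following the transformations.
276.15

Step 1: Records with category = 'billing' have total hours = 39
Step 2: Apply multiplier: 39 × 0.85 = 33.15
Step 3: Other records total: 243
Step 4: Final sum = 33.15 + 243 = 276.15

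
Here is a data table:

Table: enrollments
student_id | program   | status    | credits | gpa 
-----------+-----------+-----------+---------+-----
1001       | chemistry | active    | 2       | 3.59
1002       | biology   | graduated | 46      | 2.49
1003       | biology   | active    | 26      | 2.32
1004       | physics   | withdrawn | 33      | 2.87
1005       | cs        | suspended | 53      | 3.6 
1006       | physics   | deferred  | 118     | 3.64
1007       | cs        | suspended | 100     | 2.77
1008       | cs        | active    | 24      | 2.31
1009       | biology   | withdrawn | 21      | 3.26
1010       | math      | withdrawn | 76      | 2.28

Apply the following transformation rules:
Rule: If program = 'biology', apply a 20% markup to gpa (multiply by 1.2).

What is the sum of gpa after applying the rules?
30.74

Step 1: Records with program = 'biology' have total gpa = 8.07
Step 2: Apply multiplier: 8.07 × 1.2 = 9.68
Step 3: Other records total: 21.06
Step 4: Final sum = 9.68 + 21.06 = 30.74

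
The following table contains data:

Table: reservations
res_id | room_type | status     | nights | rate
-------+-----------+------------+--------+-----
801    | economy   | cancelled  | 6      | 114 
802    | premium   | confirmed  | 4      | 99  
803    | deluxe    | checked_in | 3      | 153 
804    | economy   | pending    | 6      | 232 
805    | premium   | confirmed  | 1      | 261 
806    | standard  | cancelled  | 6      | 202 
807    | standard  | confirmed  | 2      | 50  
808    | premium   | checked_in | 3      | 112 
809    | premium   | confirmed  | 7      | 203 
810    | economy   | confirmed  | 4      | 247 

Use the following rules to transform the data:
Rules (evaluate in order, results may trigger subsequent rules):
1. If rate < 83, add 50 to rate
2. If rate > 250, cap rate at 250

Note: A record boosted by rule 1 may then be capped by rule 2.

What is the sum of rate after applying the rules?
1712

Step 1: Apply rule 1 to records with rate < 83
  - 1 records get bonus of 50
  - Of these, 0 records then exceed 250 and get capped
Step 2: Apply rule 2 to records with rate > 250
  - 1 records (original) are capped
Step 3: Calculate final sum = 1712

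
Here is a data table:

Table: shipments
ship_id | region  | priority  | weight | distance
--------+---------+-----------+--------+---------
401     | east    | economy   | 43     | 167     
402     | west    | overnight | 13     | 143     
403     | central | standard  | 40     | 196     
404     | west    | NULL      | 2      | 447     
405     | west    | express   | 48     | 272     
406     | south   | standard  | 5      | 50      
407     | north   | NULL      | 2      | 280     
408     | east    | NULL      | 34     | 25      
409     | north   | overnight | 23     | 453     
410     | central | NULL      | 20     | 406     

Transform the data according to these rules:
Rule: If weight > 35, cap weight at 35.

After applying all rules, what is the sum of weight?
204

Step 1: 3 records have weight > 35
Step 2: These records originally summed to 131
Step 3: After capping: 3 × 35 = 105
Step 4: Unaffected records sum: 99
Step 5: Final sum = 105 + 99 = 204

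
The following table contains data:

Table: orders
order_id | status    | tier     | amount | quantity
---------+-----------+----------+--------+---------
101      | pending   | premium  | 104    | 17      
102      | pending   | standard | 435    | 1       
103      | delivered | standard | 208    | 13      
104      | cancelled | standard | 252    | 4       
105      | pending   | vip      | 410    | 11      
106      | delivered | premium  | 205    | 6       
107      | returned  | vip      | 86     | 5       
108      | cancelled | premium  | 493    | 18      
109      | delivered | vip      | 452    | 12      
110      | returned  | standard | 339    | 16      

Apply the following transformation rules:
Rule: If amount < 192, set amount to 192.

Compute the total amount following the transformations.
3178

Step 1: 2 records have amount < 192
Step 2: These records originally summed to 190
Step 3: After setting to minimum: 2 × 192 = 384
Step 4: Unaffected records sum: 2794
Step 5: Final sum = 384 + 2794 = 3178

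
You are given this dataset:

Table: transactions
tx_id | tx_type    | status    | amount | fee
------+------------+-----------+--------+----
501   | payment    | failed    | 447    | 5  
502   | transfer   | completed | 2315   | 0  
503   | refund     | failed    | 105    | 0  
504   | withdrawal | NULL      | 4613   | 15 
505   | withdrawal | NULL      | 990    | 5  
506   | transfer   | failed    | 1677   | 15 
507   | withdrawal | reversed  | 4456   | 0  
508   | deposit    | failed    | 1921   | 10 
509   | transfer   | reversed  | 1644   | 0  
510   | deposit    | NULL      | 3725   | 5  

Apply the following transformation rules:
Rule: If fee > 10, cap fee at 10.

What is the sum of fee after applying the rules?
45

Step 1: 2 records have fee > 10
Step 2: These records originally summed to 30
Step 3: After capping: 2 × 10 = 20
Step 4: Unaffected records sum: 25
Step 5: Final sum = 20 + 25 = 45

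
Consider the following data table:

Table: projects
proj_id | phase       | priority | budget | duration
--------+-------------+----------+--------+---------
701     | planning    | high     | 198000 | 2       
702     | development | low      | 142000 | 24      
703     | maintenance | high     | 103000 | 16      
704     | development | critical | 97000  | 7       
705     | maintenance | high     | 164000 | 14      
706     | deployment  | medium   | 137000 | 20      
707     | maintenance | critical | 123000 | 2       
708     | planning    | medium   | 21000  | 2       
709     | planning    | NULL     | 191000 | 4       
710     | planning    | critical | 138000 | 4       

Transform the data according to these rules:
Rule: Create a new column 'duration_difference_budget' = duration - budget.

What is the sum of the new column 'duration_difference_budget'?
-1313905

Step 1: For each record, compute duration - budget
Example calculations:
  2 - 198000 = -197998
  24 - 142000 = -141976
  16 - 103000 = -102984
  ...
Step 2: Sum all derived values
Step 3: Total = -1313905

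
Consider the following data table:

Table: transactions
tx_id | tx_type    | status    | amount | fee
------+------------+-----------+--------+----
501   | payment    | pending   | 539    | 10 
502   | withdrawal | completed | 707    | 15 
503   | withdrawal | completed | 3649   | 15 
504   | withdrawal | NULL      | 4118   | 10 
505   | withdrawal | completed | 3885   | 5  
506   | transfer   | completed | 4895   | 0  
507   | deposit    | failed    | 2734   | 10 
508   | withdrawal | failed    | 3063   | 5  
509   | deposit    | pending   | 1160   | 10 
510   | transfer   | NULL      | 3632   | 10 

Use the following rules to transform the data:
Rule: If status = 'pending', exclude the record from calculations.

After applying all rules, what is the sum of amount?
26683

Step 1: Identify records where status = 'pending'
Step 2: The excluded records sum to 1699
Step 3: Original total amount = 28382
Step 4: Remaining total = 28382 - 1699 = 26683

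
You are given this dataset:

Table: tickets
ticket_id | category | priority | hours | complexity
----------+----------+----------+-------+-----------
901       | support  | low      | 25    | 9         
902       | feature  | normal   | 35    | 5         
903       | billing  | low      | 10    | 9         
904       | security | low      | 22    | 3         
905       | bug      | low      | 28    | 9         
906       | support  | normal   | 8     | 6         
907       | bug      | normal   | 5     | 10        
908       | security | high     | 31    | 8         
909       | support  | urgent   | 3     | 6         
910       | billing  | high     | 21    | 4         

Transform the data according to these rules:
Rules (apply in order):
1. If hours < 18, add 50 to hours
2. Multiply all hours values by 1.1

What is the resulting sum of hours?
426.8

Step 1: Apply Rule 1 - Add 50 to records with hours < 18
  - 4 records affected: 26 + (4 × 50) = 226
  - Unaffected records: 162
  - Sum after Rule 1: 388
Step 2: Apply Rule 2 - Multiply all by 1.1
  - 388 × 1.1 = 426.8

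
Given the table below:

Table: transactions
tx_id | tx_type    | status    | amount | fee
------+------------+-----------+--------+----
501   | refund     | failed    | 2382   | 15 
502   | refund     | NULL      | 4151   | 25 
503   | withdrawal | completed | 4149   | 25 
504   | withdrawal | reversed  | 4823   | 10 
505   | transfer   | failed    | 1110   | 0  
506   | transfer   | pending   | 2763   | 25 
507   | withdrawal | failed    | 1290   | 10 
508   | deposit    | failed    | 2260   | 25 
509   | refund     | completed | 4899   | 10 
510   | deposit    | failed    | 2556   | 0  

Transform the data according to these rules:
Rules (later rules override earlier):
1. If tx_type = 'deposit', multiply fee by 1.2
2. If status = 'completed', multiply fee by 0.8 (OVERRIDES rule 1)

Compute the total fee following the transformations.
143.0

Step 1: Rule 2 takes priority for records with status = 'completed'
  - 2 records: 35 × 0.8 = 28.0
Step 2: Rule 1 applies to remaining records with tx_type = 'deposit'
  - 2 records: 25 × 1.2 = 30.0
Step 3: Other records unchanged: 85
Step 4: Final sum = 28.0 + 30.0 + 85 = 143.0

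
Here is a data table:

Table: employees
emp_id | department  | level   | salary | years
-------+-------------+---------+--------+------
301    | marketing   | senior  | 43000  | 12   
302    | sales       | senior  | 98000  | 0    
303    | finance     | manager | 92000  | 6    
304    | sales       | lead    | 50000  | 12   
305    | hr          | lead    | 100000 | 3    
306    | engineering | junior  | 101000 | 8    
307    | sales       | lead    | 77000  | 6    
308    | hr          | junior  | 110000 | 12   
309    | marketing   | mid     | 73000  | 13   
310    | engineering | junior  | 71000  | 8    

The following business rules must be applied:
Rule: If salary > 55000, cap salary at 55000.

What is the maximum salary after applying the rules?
55000

Step 1: Original maximum salary = 110000
Step 2: Apply cap at 55000
Step 3: 8 records had salary > 55000 and were capped
Step 4: Maximum after transformation = 55000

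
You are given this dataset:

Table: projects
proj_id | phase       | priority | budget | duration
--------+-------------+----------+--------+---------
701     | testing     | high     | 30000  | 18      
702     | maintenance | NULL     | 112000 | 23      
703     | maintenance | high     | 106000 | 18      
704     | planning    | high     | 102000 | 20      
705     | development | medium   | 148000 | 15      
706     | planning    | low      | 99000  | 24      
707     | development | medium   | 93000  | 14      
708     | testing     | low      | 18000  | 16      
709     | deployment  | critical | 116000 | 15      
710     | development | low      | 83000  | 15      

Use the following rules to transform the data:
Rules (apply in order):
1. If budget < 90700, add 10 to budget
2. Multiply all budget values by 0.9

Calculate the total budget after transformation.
816327.0

Step 1: Apply Rule 1 - Add 10 to records with budget < 90700
  - 3 records affected: 131000 + (3 × 10) = 131030
  - Unaffected records: 776000
  - Sum after Rule 1: 907030
Step 2: Apply Rule 2 - Multiply all by 0.9
  - 907030 × 0.9 = 816327.0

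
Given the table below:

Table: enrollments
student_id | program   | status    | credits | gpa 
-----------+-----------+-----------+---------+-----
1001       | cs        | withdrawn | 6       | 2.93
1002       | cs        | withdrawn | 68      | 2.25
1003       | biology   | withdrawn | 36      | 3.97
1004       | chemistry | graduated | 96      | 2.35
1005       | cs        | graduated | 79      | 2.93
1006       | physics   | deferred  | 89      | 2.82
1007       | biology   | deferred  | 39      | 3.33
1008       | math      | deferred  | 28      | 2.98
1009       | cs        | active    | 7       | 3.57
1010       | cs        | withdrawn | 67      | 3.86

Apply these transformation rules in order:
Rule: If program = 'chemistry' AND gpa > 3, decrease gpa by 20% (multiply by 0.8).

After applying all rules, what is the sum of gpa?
30.99

Step 1: Find records where program = 'chemistry' AND gpa > 3
Step 2: 0 records match, summing to 0
Step 3: After multiplier: 0 × 0.8 = 0.0
Step 4: Unaffected records sum: 30.99
Step 5: Final sum = 0.0 + 30.99 = 30.99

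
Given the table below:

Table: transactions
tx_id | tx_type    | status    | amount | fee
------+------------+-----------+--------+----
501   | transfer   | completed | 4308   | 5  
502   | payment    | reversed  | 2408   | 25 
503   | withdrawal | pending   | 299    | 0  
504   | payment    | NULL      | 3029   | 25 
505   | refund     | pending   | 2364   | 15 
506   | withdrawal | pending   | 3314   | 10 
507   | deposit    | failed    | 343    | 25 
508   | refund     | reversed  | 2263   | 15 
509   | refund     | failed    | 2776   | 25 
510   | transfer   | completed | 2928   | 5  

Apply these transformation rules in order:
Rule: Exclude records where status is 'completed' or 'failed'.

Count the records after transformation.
6

Step 1: Count records to exclude
  - 2 (completed) + 2 (failed) = 4 records
Step 2: Total records: 10
Step 3: Remaining = 10 - 4 = 6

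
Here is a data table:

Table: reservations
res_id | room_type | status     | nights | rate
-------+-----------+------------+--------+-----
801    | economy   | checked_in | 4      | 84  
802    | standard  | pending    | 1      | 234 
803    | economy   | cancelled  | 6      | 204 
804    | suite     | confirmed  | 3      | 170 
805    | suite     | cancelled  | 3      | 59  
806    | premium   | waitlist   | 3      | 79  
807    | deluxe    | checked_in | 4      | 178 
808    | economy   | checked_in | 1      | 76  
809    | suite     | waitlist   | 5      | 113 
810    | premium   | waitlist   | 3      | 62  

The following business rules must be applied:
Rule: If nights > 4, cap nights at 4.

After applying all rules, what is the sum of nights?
30

Step 1: 2 records have nights > 4
Step 2: These records originally summed to 11
Step 3: After capping: 2 × 4 = 8
Step 4: Unaffected records sum: 22
Step 5: Final sum = 8 + 22 = 30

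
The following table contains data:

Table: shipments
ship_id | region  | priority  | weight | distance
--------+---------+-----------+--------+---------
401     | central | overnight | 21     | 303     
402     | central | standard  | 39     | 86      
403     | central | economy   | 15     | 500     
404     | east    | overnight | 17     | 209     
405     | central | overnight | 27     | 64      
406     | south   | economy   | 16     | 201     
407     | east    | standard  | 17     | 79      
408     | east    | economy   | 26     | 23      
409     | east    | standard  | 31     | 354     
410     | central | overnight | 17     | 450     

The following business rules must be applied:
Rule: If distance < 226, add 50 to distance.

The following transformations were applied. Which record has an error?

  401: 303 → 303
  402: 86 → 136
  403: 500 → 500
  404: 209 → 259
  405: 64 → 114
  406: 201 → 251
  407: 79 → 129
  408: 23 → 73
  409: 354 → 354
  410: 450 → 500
Record 410 has an error. The correct transformed value should be 450, not 500.

Step 1: Check each record against the rule
Step 2: Record 410 has distance = 450
Step 3: Since 450 >= 226, the bonus should not have been applied
Step 4: Correct value = 450, but claimed value = 500
Conclusion: Record 410 has the error.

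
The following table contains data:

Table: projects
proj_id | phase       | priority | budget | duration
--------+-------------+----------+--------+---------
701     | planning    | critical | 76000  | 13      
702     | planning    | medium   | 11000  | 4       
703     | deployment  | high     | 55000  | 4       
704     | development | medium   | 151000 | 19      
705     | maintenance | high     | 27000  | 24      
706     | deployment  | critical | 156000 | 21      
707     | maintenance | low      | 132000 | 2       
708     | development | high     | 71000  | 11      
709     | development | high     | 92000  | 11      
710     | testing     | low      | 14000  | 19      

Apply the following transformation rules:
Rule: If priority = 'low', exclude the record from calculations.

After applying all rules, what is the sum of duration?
107

Step 1: Identify records where priority = 'low'
Step 2: The excluded records sum to 21
Step 3: Original total duration = 128
Step 4: Remaining total = 128 - 21 = 107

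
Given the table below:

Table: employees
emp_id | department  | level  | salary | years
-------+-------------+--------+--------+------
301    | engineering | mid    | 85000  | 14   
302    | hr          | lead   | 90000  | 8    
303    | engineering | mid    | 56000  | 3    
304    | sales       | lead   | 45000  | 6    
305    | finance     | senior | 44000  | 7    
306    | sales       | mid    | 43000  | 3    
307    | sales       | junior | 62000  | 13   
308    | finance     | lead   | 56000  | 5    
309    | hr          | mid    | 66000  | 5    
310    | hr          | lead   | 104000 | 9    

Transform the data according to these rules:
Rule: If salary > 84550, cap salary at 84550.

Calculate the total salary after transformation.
625650

Step 1: 3 records have salary > 84550
Step 2: These records originally summed to 279000
Step 3: After capping: 3 × 84550 = 253650
Step 4: Unaffected records sum: 372000
Step 5: Final sum = 253650 + 372000 = 625650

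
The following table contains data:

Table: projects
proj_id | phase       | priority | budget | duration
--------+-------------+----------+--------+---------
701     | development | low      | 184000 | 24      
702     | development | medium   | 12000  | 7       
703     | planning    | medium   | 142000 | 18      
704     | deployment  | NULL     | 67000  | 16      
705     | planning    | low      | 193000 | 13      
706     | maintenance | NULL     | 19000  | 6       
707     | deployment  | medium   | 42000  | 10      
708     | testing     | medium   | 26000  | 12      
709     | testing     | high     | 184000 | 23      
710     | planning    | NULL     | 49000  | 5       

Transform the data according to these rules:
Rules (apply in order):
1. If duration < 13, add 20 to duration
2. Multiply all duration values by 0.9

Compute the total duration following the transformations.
210.6

Step 1: Apply Rule 1 - Add 20 to records with duration < 13
  - 5 records affected: 40 + (5 × 20) = 140
  - Unaffected records: 94
  - Sum after Rule 1: 234
Step 2: Apply Rule 2 - Multiply all by 0.9
  - 234 × 0.9 = 210.6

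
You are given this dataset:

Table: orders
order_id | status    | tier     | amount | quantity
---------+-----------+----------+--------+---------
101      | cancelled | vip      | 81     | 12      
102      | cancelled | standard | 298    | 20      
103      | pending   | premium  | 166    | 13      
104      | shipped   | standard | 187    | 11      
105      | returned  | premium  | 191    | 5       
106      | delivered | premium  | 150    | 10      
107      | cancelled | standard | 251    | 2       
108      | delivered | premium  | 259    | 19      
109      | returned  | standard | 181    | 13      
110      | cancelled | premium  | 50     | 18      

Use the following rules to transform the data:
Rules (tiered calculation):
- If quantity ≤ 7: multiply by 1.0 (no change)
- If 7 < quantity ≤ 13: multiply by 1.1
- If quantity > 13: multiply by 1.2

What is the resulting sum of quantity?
140.3

Step 1: Tier 1 (quantity ≤ 7): 2 records, sum = 7 × 1.0 = 7.0
Step 2: Tier 2 (7 < quantity ≤ 13): 5 records, sum = 59 × 1.1 = 64.9
Step 3: Tier 3 (quantity > 13): 3 records, sum = 57 × 1.2 = 68.4
Step 4: Final sum = 7.0 + 64.9 + 68.4 = 140.3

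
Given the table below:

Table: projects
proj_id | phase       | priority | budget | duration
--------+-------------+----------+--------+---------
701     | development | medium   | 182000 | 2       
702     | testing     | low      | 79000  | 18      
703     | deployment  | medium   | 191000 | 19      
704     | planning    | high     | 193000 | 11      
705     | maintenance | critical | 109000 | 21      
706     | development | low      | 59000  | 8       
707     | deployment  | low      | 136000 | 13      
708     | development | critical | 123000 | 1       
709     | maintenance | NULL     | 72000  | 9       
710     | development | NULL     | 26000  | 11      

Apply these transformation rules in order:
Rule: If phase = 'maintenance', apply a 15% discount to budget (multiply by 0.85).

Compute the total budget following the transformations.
1142850.0

Step 1: Records with phase = 'maintenance' have total budget = 181000
Step 2: Apply multiplier: 181000 × 0.85 = 153850.0
Step 3: Other records total: 989000
Step 4: Final sum = 153850.0 + 989000 = 1142850.0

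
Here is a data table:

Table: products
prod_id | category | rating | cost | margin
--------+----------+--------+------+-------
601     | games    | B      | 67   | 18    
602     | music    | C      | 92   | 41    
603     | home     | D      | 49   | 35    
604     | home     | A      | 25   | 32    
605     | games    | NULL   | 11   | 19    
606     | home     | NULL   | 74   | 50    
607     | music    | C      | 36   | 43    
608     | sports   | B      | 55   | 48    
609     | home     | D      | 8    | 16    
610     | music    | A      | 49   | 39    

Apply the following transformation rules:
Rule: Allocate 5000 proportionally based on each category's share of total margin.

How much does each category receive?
games: 542.52, home: 1950.15, music: 1803.52, sports: 703.81

Step 1: Calculate total margin = 341
Step 2: Calculate each category's proportion:
  games: 37/341 = 10.85% → 542.52
  home: 133/341 = 39.00% → 1950.15
  music: 123/341 = 36.07% → 1803.52
  sports: 48/341 = 14.08% → 703.81
Step 3: Verify: sum of allocations ≈ 5000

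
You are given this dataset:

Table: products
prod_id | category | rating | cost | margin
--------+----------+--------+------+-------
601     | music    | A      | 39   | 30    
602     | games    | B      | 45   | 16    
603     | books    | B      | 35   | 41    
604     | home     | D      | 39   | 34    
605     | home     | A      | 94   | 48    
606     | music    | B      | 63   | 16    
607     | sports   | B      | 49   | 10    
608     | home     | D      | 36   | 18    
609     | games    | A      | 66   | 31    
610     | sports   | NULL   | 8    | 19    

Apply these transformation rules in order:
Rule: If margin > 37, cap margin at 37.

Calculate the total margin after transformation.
248

Step 1: 2 records have margin > 37
Step 2: These records originally summed to 89
Step 3: After capping: 2 × 37 = 74
Step 4: Unaffected records sum: 174
Step 5: Final sum = 74 + 174 = 248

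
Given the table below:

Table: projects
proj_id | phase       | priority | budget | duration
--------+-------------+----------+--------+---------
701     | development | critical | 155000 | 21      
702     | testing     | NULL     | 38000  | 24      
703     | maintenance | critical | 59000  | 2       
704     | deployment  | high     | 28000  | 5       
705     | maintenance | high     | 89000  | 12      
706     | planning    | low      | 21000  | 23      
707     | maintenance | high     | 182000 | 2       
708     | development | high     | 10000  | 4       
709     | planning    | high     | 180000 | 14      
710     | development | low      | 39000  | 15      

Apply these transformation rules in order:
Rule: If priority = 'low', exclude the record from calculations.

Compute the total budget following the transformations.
741000

Step 1: Identify records where priority = 'low'
Step 2: The excluded records sum to 60000
Step 3: Original total budget = 801000
Step 4: Remaining total = 801000 - 60000 = 741000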